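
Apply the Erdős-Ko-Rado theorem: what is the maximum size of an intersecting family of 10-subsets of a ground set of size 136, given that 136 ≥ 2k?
max |F| = C(135, 9) = 31254974939760

Erdős-Ko-Rado (1961): when n ≥ 2k, max |F| = C(n−1, k−1). The bound is attained by the star {A : i ∈ A} for any fixed i ∈ [n]. Here C(136−1, 10−1) = C(135, 9) = 31254974939760.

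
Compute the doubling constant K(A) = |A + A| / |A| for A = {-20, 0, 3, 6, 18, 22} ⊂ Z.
K = |A + A| / |A| = 20/6 = 10/3

Enumerate A + A = {a + b : a, b ∈ A}. With |A| = 6, there are |A|^2 = 36 ordered sum pairs; collecting distinct values, A + A = {-40, -20, -17, -14, -2, 0, 2, 3, 6, 9, 12, 18, 21, 22, 24, 25, 28, 36, 40, 44}, so |A + A| = 20. Thus K = 20/6 = 10/3. For comparison, the minimum possible |A + A| over all 6-element sets is 2·6 − 1 = 11 (so min K = 11/6), attained only by arithmetic progressions.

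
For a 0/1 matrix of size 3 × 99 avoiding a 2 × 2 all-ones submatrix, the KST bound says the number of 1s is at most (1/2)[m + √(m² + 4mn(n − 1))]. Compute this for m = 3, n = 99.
z(3, 99; 2, 2) ≤ (1/2)[3 + √(3² + 4·3·99·98)] = (1/2)[3 + √116433] = 172.1114

Kővári–Sós–Turán: let r_1, ..., r_3 be the row sums and z = Σ r_i the total number of 1s. Each pair of columns can share at most one row with both entries 1 (else a 2×2 all-ones block appears), so Σ_i C(r_i, 2) ≤ C(99, 2) = 4851. By convexity Σ_i C(r_i, 2) ≥ 3·C(z/3, 2) = z(z − 3)/(2·3), giving z² − 3z − 3·99·98 ≤ 0 and hence z ≤ (1/2)[3 + √(9 + 4·29106)] = (1/2)[3 + √116433] ≈ (1/2)(3 + 341.2228) = 172.1114.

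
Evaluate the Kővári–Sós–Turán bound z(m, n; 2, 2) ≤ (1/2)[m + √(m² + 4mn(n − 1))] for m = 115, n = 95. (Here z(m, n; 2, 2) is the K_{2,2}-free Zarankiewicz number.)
z(115, 95; 2, 2) ≤ (1/2)[115 + √(115² + 4·115·95·94)] = (1/2)[115 + √4121025] = 1072.5154

Kővári–Sós–Turán: let r_1, ..., r_115 be the row sums and z = Σ r_i the total number of 1s. Each pair of columns can share at most one row with both entries 1 (else a 2×2 all-ones block appears), so Σ_i C(r_i, 2) ≤ C(95, 2) = 4465. By convexity Σ_i C(r_i, 2) ≥ 115·C(z/115, 2) = z(z − 115)/(2·115), giving z² − 115z − 115·95·94 ≤ 0 and hence z ≤ (1/2)[115 + √(13225 + 4·1026950)] = (1/2)[115 + √4121025] ≈ (1/2)(115 + 2030.0308) = 1072.5154.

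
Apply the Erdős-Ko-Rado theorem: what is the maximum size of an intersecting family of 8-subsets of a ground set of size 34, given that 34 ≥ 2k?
max |F| = C(33, 7) = 4272048

Erdős-Ko-Rado (1961): when n ≥ 2k, max |F| = C(n−1, k−1). The bound is attained by the star {A : i ∈ A} for any fixed i ∈ [n]. Here C(34−1, 8−1) = C(33, 7) = 4272048.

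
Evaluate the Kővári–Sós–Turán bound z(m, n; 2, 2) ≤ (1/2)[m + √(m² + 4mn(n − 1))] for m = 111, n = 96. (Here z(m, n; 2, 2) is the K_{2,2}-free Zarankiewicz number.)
z(111, 96; 2, 2) ≤ (1/2)[111 + √(111² + 4·111·96·95)] = (1/2)[111 + √4061601] = 1063.1707

Kővári–Sós–Turán: let r_1, ..., r_111 be the row sums and z = Σ r_i the total number of 1s. Each pair of columns can share at most one row with both entries 1 (else a 2×2 all-ones block appears), so Σ_i C(r_i, 2) ≤ C(96, 2) = 4560. By convexity Σ_i C(r_i, 2) ≥ 111·C(z/111, 2) = z(z − 111)/(2·111), giving z² − 111z − 111·96·95 ≤ 0 and hence z ≤ (1/2)[111 + √(12321 + 4·1012320)] = (1/2)[111 + √4061601] ≈ (1/2)(111 + 2015.3414) = 1063.1707.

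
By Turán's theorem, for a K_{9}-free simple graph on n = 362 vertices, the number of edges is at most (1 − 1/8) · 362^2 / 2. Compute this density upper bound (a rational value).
Turán density bound = (7/8) · 362^2/2 = 229327/4 ≈ 57331.75

Turán's theorem: ex(n, K_{r+1}) is achieved by the complete r-partite Turán graph T(n, r) with parts as balanced as possible, and is at most (1 − 1/r) · n^2/2. For r = 8, n = 362: the density bound is (7/8) · 131044/2 = 229327/4 ≈ 57331.75. The integer-valued extremum is e(T(362, 8)) = 57331, which is strictly less than the density bound 229327/4 since 8 ∤ 362 (the parts of T(362, 8) cannot all be equal).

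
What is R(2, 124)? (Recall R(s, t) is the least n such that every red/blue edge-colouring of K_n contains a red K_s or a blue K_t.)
R(2, 124) = 124

R(2, k) = k for all k ≥ 2: in a 2-colouring of K_k, either some edge is red (a red K_2) or all edges are blue (a blue K_k). And K_{123} coloured all-blue has no blue K_124, so R(2, 124) > 123. Hence R(2, 124) = 124.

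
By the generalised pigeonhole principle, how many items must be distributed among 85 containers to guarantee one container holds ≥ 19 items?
n = (19 − 1)·85 + 1 = 1531

By the generalised pigeonhole principle, to guarantee some box contains ≥ r objects we need more than (r − 1) · k objects total. Threshold: n = (r − 1) · k + 1. With r = 19 and k = 85: n = 18 · 85 + 1 = 1530 + 1 = 1531. For n = 1530 = 18 · 85, we can put exactly 18 objects in every box, avoiding 19 in any single one — so 1531 is tight.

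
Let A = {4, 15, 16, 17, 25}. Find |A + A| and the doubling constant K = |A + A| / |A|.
K = |A + A| / |A| = 14/5

Enumerate A + A = {a + b : a, b ∈ A}. With |A| = 5, there are |A|^2 = 25 ordered sum pairs; collecting distinct values, A + A = {8, 19, 20, 21, 29, 30, 31, 32, 33, 34, 40, 41, 42, 50}, so |A + A| = 14. Thus K = 14/5. For comparison, the minimum possible |A + A| over all 5-element sets is 2·5 − 1 = 9 (so min K = 9/5), attained only by arithmetic progressions.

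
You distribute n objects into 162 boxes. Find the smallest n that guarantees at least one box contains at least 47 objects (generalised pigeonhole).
n = (47 − 1)·162 + 1 = 7453

By the generalised pigeonhole principle, to guarantee some box contains ≥ r objects we need more than (r − 1) · k objects total. Threshold: n = (r − 1) · k + 1. With r = 47 and k = 162: n = 46 · 162 + 1 = 7452 + 1 = 7453. For n = 7452 = 46 · 162, we can put exactly 46 objects in every box, avoiding 47 in any single one — so 7453 is tight.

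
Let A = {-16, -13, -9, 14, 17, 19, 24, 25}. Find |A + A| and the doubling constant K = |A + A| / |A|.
K = |A + A| / |A| = 33/8

Enumerate A + A = {a + b : a, b ∈ A}. With |A| = 8, there are |A|^2 = 64 ordered sum pairs; collecting distinct values, A + A = {-32, -29, -26, -25, -22, -18, -2, 1, 3, 4, 5, 6, 8, 9, 10, 11, 12, 15, 16, 28, 31, 33, 34, 36, 38, 39, 41, 42, 43, 44, 48, 49, 50}, so |A + A| = 33. Thus K = 33/8. For comparison, the minimum possible |A + A| over all 8-element sets is 2·8 − 1 = 15 (so min K = 15/8), attained only by arithmetic progressions.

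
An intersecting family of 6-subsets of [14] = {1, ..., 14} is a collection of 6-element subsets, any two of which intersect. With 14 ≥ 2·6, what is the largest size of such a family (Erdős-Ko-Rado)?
max |F| = C(13, 5) = 1287

Erdős-Ko-Rado (1961): when n ≥ 2k, max |F| = C(n−1, k−1). The bound is attained by the star {A : i ∈ A} for any fixed i ∈ [n]. Here C(14−1, 6−1) = C(13, 5) = 1287.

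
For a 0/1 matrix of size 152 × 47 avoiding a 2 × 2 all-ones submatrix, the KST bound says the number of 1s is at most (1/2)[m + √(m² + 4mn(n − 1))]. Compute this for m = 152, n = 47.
z(152, 47; 2, 2) ≤ (1/2)[152 + √(152² + 4·152·47·46)] = (1/2)[152 + √1337600] = 654.2733

Kővári–Sós–Turán: let r_1, ..., r_152 be the row sums and z = Σ r_i the total number of 1s. Each pair of columns can share at most one row with both entries 1 (else a 2×2 all-ones block appears), so Σ_i C(r_i, 2) ≤ C(47, 2) = 1081. By convexity Σ_i C(r_i, 2) ≥ 152·C(z/152, 2) = z(z − 152)/(2·152), giving z² − 152z − 152·47·46 ≤ 0 and hence z ≤ (1/2)[152 + √(23104 + 4·328624)] = (1/2)[152 + √1337600] ≈ (1/2)(152 + 1156.5466) = 654.2733.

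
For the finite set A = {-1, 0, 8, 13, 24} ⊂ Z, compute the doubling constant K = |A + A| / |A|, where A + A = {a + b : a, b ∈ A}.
K = |A + A| / |A| = 15/5 = 3

Enumerate A + A = {a + b : a, b ∈ A}. With |A| = 5, there are |A|^2 = 25 ordered sum pairs; collecting distinct values, A + A = {-2, -1, 0, 7, 8, 12, 13, 16, 21, 23, 24, 26, 32, 37, 48}, so |A + A| = 15. Thus K = 15/5 = 3. For comparison, the minimum possible |A + A| over all 5-element sets is 2·5 − 1 = 9 (so min K = 9/5), attained only by arithmetic progressions.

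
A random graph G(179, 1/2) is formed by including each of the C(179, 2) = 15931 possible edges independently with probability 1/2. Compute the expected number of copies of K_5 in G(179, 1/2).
E[# K_5] = C(179, 5) · (1/2)^C(5, 2) = 1447490660 / 2^10 = 361872665/256 ≈ 1413565.097656

For each 5-subset S of vertices (there are C(179, 5) = 1447490660 such S), let X_S = 1 if S induces a K_5 (all C(5, 2) = 10 edges present). Then P(X_S = 1) = (1/2)^10 = 1/1024. By linearity of expectation, E[# K_5] = C(179, 5) · (1/2)^10 = 1447490660 / 1024 = 361872665/256 ≈ 1413565.097656.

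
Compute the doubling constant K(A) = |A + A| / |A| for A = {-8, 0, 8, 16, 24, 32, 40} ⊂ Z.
K = |A + A| / |A| = 13/7

Enumerate A + A = {a + b : a, b ∈ A}. With |A| = 7, there are |A|^2 = 49 ordered sum pairs; collecting distinct values, A + A = {-16, -8, 0, 8, 16, 24, 32, 40, 48, 56, 64, 72, 80}, so |A + A| = 13. Thus K = 13/7. Here |A + A| = 2|A| − 1 = 13, the minimum possible — so K = 13/7 is minimal, which holds iff A is an arithmetic progression.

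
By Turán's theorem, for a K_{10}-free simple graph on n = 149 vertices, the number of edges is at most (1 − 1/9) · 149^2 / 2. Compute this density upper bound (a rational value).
Turán density bound = (8/9) · 149^2/2 = 88804/9 ≈ 9867.1111

Turán's theorem: ex(n, K_{r+1}) is achieved by the complete r-partite Turán graph T(n, r) with parts as balanced as possible, and is at most (1 − 1/r) · n^2/2. For r = 9, n = 149: the density bound is (8/9) · 22201/2 = 88804/9 ≈ 9867.1111. The integer-valued extremum is e(T(149, 9)) = 9866, which is strictly less than the density bound 88804/9 since 9 ∤ 149 (the parts of T(149, 9) cannot all be equal).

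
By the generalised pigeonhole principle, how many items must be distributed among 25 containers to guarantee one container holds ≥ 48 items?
n = (48 − 1)·25 + 1 = 1176

By the generalised pigeonhole principle, to guarantee some box contains ≥ r objects we need more than (r − 1) · k objects total. Threshold: n = (r − 1) · k + 1. With r = 48 and k = 25: n = 47 · 25 + 1 = 1175 + 1 = 1176. For n = 1175 = 47 · 25, we can put exactly 47 objects in every box, avoiding 48 in any single one — so 1176 is tight.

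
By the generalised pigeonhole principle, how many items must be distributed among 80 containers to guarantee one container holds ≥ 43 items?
n = (43 − 1)·80 + 1 = 3361

By the generalised pigeonhole principle, to guarantee some box contains ≥ r objects we need more than (r − 1) · k objects total. Threshold: n = (r − 1) · k + 1. With r = 43 and k = 80: n = 42 · 80 + 1 = 3360 + 1 = 3361. For n = 3360 = 42 · 80, we can put exactly 42 objects in every box, avoiding 43 in any single one — so 3361 is tight.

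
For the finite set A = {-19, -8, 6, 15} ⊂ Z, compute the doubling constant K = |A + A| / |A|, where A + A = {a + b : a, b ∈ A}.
K = |A + A| / |A| = 10/4 = 5/2

Enumerate A + A = {a + b : a, b ∈ A}. With |A| = 4, there are |A|^2 = 16 ordered sum pairs; collecting distinct values, A + A = {-38, -27, -16, -13, -4, -2, 7, 12, 21, 30}, so |A + A| = 10. Thus K = 10/4 = 5/2. For comparison, the minimum possible |A + A| over all 4-element sets is 2·4 − 1 = 7 (so min K = 7/4), attained only by arithmetic progressions.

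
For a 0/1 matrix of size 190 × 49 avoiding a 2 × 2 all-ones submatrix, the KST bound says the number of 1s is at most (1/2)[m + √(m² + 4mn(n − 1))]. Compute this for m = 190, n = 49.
z(190, 49; 2, 2) ≤ (1/2)[190 + √(190² + 4·190·49·48)] = (1/2)[190 + √1823620] = 770.2074

Kővári–Sós–Turán: let r_1, ..., r_190 be the row sums and z = Σ r_i the total number of 1s. Each pair of columns can share at most one row with both entries 1 (else a 2×2 all-ones block appears), so Σ_i C(r_i, 2) ≤ C(49, 2) = 1176. By convexity Σ_i C(r_i, 2) ≥ 190·C(z/190, 2) = z(z − 190)/(2·190), giving z² − 190z − 190·49·48 ≤ 0 and hence z ≤ (1/2)[190 + √(36100 + 4·446880)] = (1/2)[190 + √1823620] ≈ (1/2)(190 + 1350.4148) = 770.2074.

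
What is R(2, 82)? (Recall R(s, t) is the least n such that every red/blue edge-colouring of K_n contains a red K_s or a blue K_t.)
R(2, 82) = 82

R(2, k) = k for all k ≥ 2: in a 2-colouring of K_k, either some edge is red (a red K_2) or all edges are blue (a blue K_k). And K_{81} coloured all-blue has no blue K_82, so R(2, 82) > 81. Hence R(2, 82) = 82.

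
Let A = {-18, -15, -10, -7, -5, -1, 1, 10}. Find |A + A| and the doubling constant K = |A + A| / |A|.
K = |A + A| / |A| = 29/8

Enumerate A + A = {a + b : a, b ∈ A}. With |A| = 8, there are |A|^2 = 64 ordered sum pairs; collecting distinct values, A + A = {-36, -33, -30, -28, -25, -23, -22, -20, -19, -17, -16, -15, -14, -12, -11, -10, -9, -8, -6, -5, -4, -2, 0, 2, 3, 5, 9, 11, 20}, so |A + A| = 29. Thus K = 29/8. For comparison, the minimum possible |A + A| over all 8-element sets is 2·8 − 1 = 15 (so min K = 15/8), attained only by arithmetic progressions.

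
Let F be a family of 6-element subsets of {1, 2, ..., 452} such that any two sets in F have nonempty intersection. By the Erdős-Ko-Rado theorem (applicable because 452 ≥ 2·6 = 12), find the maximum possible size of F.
max |F| = C(451, 5) = 152068649040

The Erdős-Ko-Rado theorem states: for n ≥ 2k, an intersecting family of k-subsets of an n-element set has size at most C(n − 1, k − 1), with equality for 'star' families {A ⊆ [n] : |A| = k, i ∈ A} (fix an element i). For n = 452, k = 6: C(451, 5) = 152068649040.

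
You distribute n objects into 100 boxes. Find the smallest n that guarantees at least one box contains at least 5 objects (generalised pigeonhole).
n = (5 − 1)·100 + 1 = 401

By the generalised pigeonhole principle, to guarantee some box contains ≥ r objects we need more than (r − 1) · k objects total. Threshold: n = (r − 1) · k + 1. With r = 5 and k = 100: n = 4 · 100 + 1 = 400 + 1 = 401. For n = 400 = 4 · 100, we can put exactly 4 objects in every box, avoiding 5 in any single one — so 401 is tight.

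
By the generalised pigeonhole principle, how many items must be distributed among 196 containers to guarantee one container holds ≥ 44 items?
n = (44 − 1)·196 + 1 = 8429

By the generalised pigeonhole principle, to guarantee some box contains ≥ r objects we need more than (r − 1) · k objects total. Threshold: n = (r − 1) · k + 1. With r = 44 and k = 196: n = 43 · 196 + 1 = 8428 + 1 = 8429. For n = 8428 = 43 · 196, we can put exactly 43 objects in every box, avoiding 44 in any single one — so 8429 is tight.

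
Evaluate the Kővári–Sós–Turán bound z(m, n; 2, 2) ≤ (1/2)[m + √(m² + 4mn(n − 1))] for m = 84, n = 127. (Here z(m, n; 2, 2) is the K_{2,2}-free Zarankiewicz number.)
z(84, 127; 2, 2) ≤ (1/2)[84 + √(84² + 4·84·127·126)] = (1/2)[84 + √5383728] = 1202.1431

Kővári–Sós–Turán: let r_1, ..., r_84 be the row sums and z = Σ r_i the total number of 1s. Each pair of columns can share at most one row with both entries 1 (else a 2×2 all-ones block appears), so Σ_i C(r_i, 2) ≤ C(127, 2) = 8001. By convexity Σ_i C(r_i, 2) ≥ 84·C(z/84, 2) = z(z − 84)/(2·84), giving z² − 84z − 84·127·126 ≤ 0 and hence z ≤ (1/2)[84 + √(7056 + 4·1344168)] = (1/2)[84 + √5383728] ≈ (1/2)(84 + 2320.2862) = 1202.1431.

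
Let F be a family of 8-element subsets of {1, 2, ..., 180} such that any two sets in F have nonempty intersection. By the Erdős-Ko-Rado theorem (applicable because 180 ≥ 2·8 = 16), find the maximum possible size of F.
max |F| = C(179, 7) = 1037437234460

Erdős-Ko-Rado (1961): when n ≥ 2k, max |F| = C(n−1, k−1). The bound is attained by the star {A : i ∈ A} for any fixed i ∈ [n]. Here C(180−1, 8−1) = C(179, 7) = 1037437234460.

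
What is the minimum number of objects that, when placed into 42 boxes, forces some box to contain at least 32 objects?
n = (32 − 1)·42 + 1 = 1303

By the generalised pigeonhole principle, to guarantee some box contains ≥ r objects we need more than (r − 1) · k objects total. Threshold: n = (r − 1) · k + 1. With r = 32 and k = 42: n = 31 · 42 + 1 = 1302 + 1 = 1303. For n = 1302 = 31 · 42, we can put exactly 31 objects in every box, avoiding 32 in any single one — so 1303 is tight.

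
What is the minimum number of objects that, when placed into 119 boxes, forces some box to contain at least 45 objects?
n = (45 − 1)·119 + 1 = 5237

By the generalised pigeonhole principle, to guarantee some box contains ≥ r objects we need more than (r − 1) · k objects total. Threshold: n = (r − 1) · k + 1. With r = 45 and k = 119: n = 44 · 119 + 1 = 5236 + 1 = 5237. For n = 5236 = 44 · 119, we can put exactly 44 objects in every box, avoiding 45 in any single one — so 5237 is tight.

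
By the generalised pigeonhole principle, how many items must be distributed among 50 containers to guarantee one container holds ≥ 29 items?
n = (29 − 1)·50 + 1 = 1401

By the generalised pigeonhole principle, to guarantee some box contains ≥ r objects we need more than (r − 1) · k objects total. Threshold: n = (r − 1) · k + 1. With r = 29 and k = 50: n = 28 · 50 + 1 = 1400 + 1 = 1401. For n = 1400 = 28 · 50, we can put exactly 28 objects in every box, avoiding 29 in any single one — so 1401 is tight.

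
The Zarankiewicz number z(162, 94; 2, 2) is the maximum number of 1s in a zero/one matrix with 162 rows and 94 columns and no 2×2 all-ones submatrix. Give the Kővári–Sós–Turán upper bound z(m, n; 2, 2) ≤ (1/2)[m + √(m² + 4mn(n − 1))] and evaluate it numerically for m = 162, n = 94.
z(162, 94; 2, 2) ≤ (1/2)[162 + √(162² + 4·162·94·93)] = (1/2)[162 + √5691060] = 1273.7971

Kővári–Sós–Turán: let r_1, ..., r_162 be the row sums and z = Σ r_i the total number of 1s. Each pair of columns can share at most one row with both entries 1 (else a 2×2 all-ones block appears), so Σ_i C(r_i, 2) ≤ C(94, 2) = 4371. By convexity Σ_i C(r_i, 2) ≥ 162·C(z/162, 2) = z(z − 162)/(2·162), giving z² − 162z − 162·94·93 ≤ 0 and hence z ≤ (1/2)[162 + √(26244 + 4·1416204)] = (1/2)[162 + √5691060] ≈ (1/2)(162 + 2385.5943) = 1273.7971.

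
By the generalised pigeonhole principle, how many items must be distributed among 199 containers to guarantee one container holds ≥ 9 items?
n = (9 − 1)·199 + 1 = 1593

By the generalised pigeonhole principle, to guarantee some box contains ≥ r objects we need more than (r − 1) · k objects total. Threshold: n = (r − 1) · k + 1. With r = 9 and k = 199: n = 8 · 199 + 1 = 1592 + 1 = 1593. For n = 1592 = 8 · 199, we can put exactly 8 objects in every box, avoiding 9 in any single one — so 1593 is tight.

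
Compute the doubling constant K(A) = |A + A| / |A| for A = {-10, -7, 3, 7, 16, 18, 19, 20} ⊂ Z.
K = |A + A| / |A| = 30/8 = 15/4

Enumerate A + A = {a + b : a, b ∈ A}. With |A| = 8, there are |A|^2 = 64 ordered sum pairs; collecting distinct values, A + A = {-20, -17, -14, -7, -4, -3, 0, 6, 8, 9, 10, 11, 12, 13, 14, 19, 21, 22, 23, 25, 26, 27, 32, 34, 35, 36, 37, 38, 39, 40}, so |A + A| = 30. Thus K = 30/8 = 15/4. For comparison, the minimum possible |A + A| over all 8-element sets is 2·8 − 1 = 15 (so min K = 15/8), attained only by arithmetic progressions.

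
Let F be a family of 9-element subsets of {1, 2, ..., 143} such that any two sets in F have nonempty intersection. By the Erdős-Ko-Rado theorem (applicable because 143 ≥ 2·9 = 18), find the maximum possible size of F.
max |F| = C(142, 8) = 3354301527435

Erdős-Ko-Rado (1961): when n ≥ 2k, max |F| = C(n−1, k−1). The bound is attained by the star {A : i ∈ A} for any fixed i ∈ [n]. Here C(143−1, 9−1) = C(142, 8) = 3354301527435.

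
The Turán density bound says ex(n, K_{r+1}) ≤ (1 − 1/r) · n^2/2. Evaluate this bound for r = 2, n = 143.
Turán density bound = (1/2) · 143^2/2 = 20449/4 ≈ 5112.25

Turán's theorem: ex(n, K_{r+1}) is achieved by the complete r-partite Turán graph T(n, r) with parts as balanced as possible, and is at most (1 − 1/r) · n^2/2. For r = 2, n = 143: the density bound is (1/2) · 20449/2 = 20449/4 ≈ 5112.25. The integer-valued extremum is e(T(143, 2)) = 5112, which is strictly less than the density bound 20449/4 since 2 ∤ 143 (the parts of T(143, 2) cannot all be equal).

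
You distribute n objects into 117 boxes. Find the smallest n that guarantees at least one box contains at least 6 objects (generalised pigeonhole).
n = (6 − 1)·117 + 1 = 586

By the generalised pigeonhole principle, to guarantee some box contains ≥ r objects we need more than (r − 1) · k objects total. Threshold: n = (r − 1) · k + 1. With r = 6 and k = 117: n = 5 · 117 + 1 = 585 + 1 = 586. For n = 585 = 5 · 117, we can put exactly 5 objects in every box, avoiding 6 in any single one — so 586 is tight.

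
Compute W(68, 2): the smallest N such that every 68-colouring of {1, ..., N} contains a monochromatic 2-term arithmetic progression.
W(68, 2) = 68 + 1 = 69

A 2-term AP is any pair of integers, so a monochromatic 2-AP exists iff some colour is used at least twice. With 68 colours, the colouring i ↦ i on {1, ..., 68} uses each colour once, avoiding any monochromatic pair, so W(68, 2) > 68. For {1, ..., 69}, pigeonhole forces two integers of the same colour, which form a monochromatic 2-AP. Hence W(68, 2) = 69.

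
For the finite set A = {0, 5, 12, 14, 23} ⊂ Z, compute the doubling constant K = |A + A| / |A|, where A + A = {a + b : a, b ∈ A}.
K = |A + A| / |A| = 14/5

Enumerate A + A = {a + b : a, b ∈ A}. With |A| = 5, there are |A|^2 = 25 ordered sum pairs; collecting distinct values, A + A = {0, 5, 10, 12, 14, 17, 19, 23, 24, 26, 28, 35, 37, 46}, so |A + A| = 14. Thus K = 14/5. For comparison, the minimum possible |A + A| over all 5-element sets is 2·5 − 1 = 9 (so min K = 9/5), attained only by arithmetic progressions.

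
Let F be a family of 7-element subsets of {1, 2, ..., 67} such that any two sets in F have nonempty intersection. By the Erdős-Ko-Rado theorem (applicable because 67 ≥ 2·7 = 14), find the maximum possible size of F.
max |F| = C(66, 6) = 90858768

Erdős-Ko-Rado (1961): when n ≥ 2k, max |F| = C(n−1, k−1). The bound is attained by the star {A : i ∈ A} for any fixed i ∈ [n]. Here C(67−1, 7−1) = C(66, 6) = 90858768.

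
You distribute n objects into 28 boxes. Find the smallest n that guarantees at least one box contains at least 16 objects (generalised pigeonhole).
n = (16 − 1)·28 + 1 = 421

By the generalised pigeonhole principle, to guarantee some box contains ≥ r objects we need more than (r − 1) · k objects total. Threshold: n = (r − 1) · k + 1. With r = 16 and k = 28: n = 15 · 28 + 1 = 420 + 1 = 421. For n = 420 = 15 · 28, we can put exactly 15 objects in every box, avoiding 16 in any single one — so 421 is tight.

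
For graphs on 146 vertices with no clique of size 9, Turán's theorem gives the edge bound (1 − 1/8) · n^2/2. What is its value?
Turán density bound = (7/8) · 146^2/2 = 37303/4 ≈ 9325.75

Turán's theorem: ex(n, K_{r+1}) is achieved by the complete r-partite Turán graph T(n, r) with parts as balanced as possible, and is at most (1 − 1/r) · n^2/2. For r = 8, n = 146: the density bound is (7/8) · 21316/2 = 37303/4 ≈ 9325.75. The integer-valued extremum is e(T(146, 8)) = 9325, which is strictly less than the density bound 37303/4 since 8 ∤ 146 (the parts of T(146, 8) cannot all be equal).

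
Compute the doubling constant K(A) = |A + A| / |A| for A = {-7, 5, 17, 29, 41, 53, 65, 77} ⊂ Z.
K = |A + A| / |A| = 15/8

Enumerate A + A = {a + b : a, b ∈ A}. With |A| = 8, there are |A|^2 = 64 ordered sum pairs; collecting distinct values, A + A = {-14, -2, 10, 22, 34, 46, 58, 70, 82, 94, 106, 118, 130, 142, 154}, so |A + A| = 15. Thus K = 15/8. Here |A + A| = 2|A| − 1 = 15, the minimum possible — so K = 15/8 is minimal, which holds iff A is an arithmetic progression.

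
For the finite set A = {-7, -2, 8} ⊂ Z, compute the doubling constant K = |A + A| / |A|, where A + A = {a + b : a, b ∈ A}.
K = |A + A| / |A| = 6/3 = 2

Enumerate A + A = {a + b : a, b ∈ A}. With |A| = 3, there are |A|^2 = 9 ordered sum pairs; collecting distinct values, A + A = {-14, -9, -4, 1, 6, 16}, so |A + A| = 6. Thus K = 6/3 = 2. For comparison, the minimum possible |A + A| over all 3-element sets is 2·3 − 1 = 5 (so min K = 5/3), attained only by arithmetic progressions.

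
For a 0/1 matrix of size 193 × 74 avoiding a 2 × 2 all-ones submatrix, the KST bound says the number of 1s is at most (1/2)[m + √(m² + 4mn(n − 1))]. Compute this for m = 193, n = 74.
z(193, 74; 2, 2) ≤ (1/2)[193 + √(193² + 4·193·74·73)] = (1/2)[193 + √4207593] = 1122.1209

Kővári–Sós–Turán: let r_1, ..., r_193 be the row sums and z = Σ r_i the total number of 1s. Each pair of columns can share at most one row with both entries 1 (else a 2×2 all-ones block appears), so Σ_i C(r_i, 2) ≤ C(74, 2) = 2701. By convexity Σ_i C(r_i, 2) ≥ 193·C(z/193, 2) = z(z − 193)/(2·193), giving z² − 193z − 193·74·73 ≤ 0 and hence z ≤ (1/2)[193 + √(37249 + 4·1042586)] = (1/2)[193 + √4207593] ≈ (1/2)(193 + 2051.2418) = 1122.1209.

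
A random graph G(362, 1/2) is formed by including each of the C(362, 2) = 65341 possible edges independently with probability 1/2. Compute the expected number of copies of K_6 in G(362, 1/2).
E[# K_6] = C(362, 6) · (1/2)^C(6, 2) = 2997998892714 / 2^15 = 1498999446357/16384 ≈ 91491665.427063

For each 6-subset S of vertices (there are C(362, 6) = 2997998892714 such S), let X_S = 1 if S induces a K_6 (all C(6, 2) = 15 edges present). Then P(X_S = 1) = (1/2)^15 = 1/32768. By linearity of expectation, E[# K_6] = C(362, 6) · (1/2)^15 = 2997998892714 / 32768 = 1498999446357/16384 ≈ 91491665.427063.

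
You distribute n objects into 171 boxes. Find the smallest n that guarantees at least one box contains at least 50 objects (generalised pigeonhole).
n = (50 − 1)·171 + 1 = 8380

By the generalised pigeonhole principle, to guarantee some box contains ≥ r objects we need more than (r − 1) · k objects total. Threshold: n = (r − 1) · k + 1. With r = 50 and k = 171: n = 49 · 171 + 1 = 8379 + 1 = 8380. For n = 8379 = 49 · 171, we can put exactly 49 objects in every box, avoiding 50 in any single one — so 8380 is tight.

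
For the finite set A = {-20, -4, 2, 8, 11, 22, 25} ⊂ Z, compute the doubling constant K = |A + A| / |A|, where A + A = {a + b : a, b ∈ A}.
K = |A + A| / |A| = 26/7

Enumerate A + A = {a + b : a, b ∈ A}. With |A| = 7, there are |A|^2 = 49 ordered sum pairs; collecting distinct values, A + A = {-40, -24, -18, -12, -9, -8, -2, 2, 4, 5, 7, 10, 13, 16, 18, 19, 21, 22, 24, 27, 30, 33, 36, 44, 47, 50}, so |A + A| = 26. Thus K = 26/7. For comparison, the minimum possible |A + A| over all 7-element sets is 2·7 − 1 = 13 (so min K = 13/7), attained only by arithmetic progressions.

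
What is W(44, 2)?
W(44, 2) = 44 + 1 = 45

A 2-term AP is any pair of integers, so a monochromatic 2-AP exists iff some colour is used at least twice. With 44 colours, the colouring i ↦ i on {1, ..., 44} uses each colour once, avoiding any monochromatic pair, so W(44, 2) > 44. For {1, ..., 45}, pigeonhole forces two integers of the same colour, which form a monochromatic 2-AP. Hence W(44, 2) = 45.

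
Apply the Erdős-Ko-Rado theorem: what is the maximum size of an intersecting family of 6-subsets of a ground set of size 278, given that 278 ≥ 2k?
max |F| = C(277, 5) = 13105497405

Erdős-Ko-Rado (1961): when n ≥ 2k, max |F| = C(n−1, k−1). The bound is attained by the star {A : i ∈ A} for any fixed i ∈ [n]. Here C(278−1, 6−1) = C(277, 5) = 13105497405.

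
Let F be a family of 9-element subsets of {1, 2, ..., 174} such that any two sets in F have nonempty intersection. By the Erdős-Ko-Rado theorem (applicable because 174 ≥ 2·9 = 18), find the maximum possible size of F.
max |F| = C(173, 8) = 16885720793019

Erdős-Ko-Rado (1961): when n ≥ 2k, max |F| = C(n−1, k−1). The bound is attained by the star {A : i ∈ A} for any fixed i ∈ [n]. Here C(174−1, 9−1) = C(173, 8) = 16885720793019.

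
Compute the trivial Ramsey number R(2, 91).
R(2, 91) = 91

R(2, k) = k for all k ≥ 2: in a 2-colouring of K_k, either some edge is red (a red K_2) or all edges are blue (a blue K_k). And K_{90} coloured all-blue has no blue K_91, so R(2, 91) > 90. Hence R(2, 91) = 91.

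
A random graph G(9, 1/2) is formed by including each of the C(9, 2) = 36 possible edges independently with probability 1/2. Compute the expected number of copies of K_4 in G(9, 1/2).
E[# K_4] = C(9, 4) · (1/2)^C(4, 2) = 126 / 2^6 = 63/32 = 1.96875

For each 4-subset S of vertices (there are C(9, 4) = 126 such S), let X_S = 1 if S induces a K_4 (all C(4, 2) = 6 edges present). Then P(X_S = 1) = (1/2)^6 = 1/64. By linearity of expectation, E[# K_4] = C(9, 4) · (1/2)^6 = 126 / 64 = 63/32 = 1.96875.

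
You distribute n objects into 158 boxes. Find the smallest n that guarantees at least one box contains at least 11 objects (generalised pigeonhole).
n = (11 − 1)·158 + 1 = 1581

By the generalised pigeonhole principle, to guarantee some box contains ≥ r objects we need more than (r − 1) · k objects total. Threshold: n = (r − 1) · k + 1. With r = 11 and k = 158: n = 10 · 158 + 1 = 1580 + 1 = 1581. For n = 1580 = 10 · 158, we can put exactly 10 objects in every box, avoiding 11 in any single one — so 1581 is tight.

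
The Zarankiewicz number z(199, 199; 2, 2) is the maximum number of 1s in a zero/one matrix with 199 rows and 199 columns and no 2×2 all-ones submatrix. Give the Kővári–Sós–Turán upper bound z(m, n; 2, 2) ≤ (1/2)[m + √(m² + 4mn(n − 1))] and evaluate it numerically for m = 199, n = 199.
z(199, 199; 2, 2) ≤ (1/2)[199 + √(199² + 4·199·199·198)] = (1/2)[199 + √31403593] = 2901.4454

Kővári–Sós–Turán: let r_1, ..., r_199 be the row sums and z = Σ r_i the total number of 1s. Each pair of columns can share at most one row with both entries 1 (else a 2×2 all-ones block appears), so Σ_i C(r_i, 2) ≤ C(199, 2) = 19701. By convexity Σ_i C(r_i, 2) ≥ 199·C(z/199, 2) = z(z − 199)/(2·199), giving z² − 199z − 199·199·198 ≤ 0 and hence z ≤ (1/2)[199 + √(39601 + 4·7840998)] = (1/2)[199 + √31403593] ≈ (1/2)(199 + 5603.8909) = 2901.4454.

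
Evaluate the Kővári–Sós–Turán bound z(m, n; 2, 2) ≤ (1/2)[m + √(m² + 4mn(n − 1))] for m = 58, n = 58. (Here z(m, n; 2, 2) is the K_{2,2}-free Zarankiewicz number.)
z(58, 58; 2, 2) ≤ (1/2)[58 + √(58² + 4·58·58·57)] = (1/2)[58 + √770356] = 467.8496

Kővári–Sós–Turán: let r_1, ..., r_58 be the row sums and z = Σ r_i the total number of 1s. Each pair of columns can share at most one row with both entries 1 (else a 2×2 all-ones block appears), so Σ_i C(r_i, 2) ≤ C(58, 2) = 1653. By convexity Σ_i C(r_i, 2) ≥ 58·C(z/58, 2) = z(z − 58)/(2·58), giving z² − 58z − 58·58·57 ≤ 0 and hence z ≤ (1/2)[58 + √(3364 + 4·191748)] = (1/2)[58 + √770356] ≈ (1/2)(58 + 877.6993) = 467.8496.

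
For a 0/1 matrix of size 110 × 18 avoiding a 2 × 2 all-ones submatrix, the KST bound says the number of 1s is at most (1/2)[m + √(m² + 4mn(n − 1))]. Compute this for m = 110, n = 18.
z(110, 18; 2, 2) ≤ (1/2)[110 + √(110² + 4·110·18·17)] = (1/2)[110 + √146740] = 246.5333

Kővári–Sós–Turán: let r_1, ..., r_110 be the row sums and z = Σ r_i the total number of 1s. Each pair of columns can share at most one row with both entries 1 (else a 2×2 all-ones block appears), so Σ_i C(r_i, 2) ≤ C(18, 2) = 153. By convexity Σ_i C(r_i, 2) ≥ 110·C(z/110, 2) = z(z − 110)/(2·110), giving z² − 110z − 110·18·17 ≤ 0 and hence z ≤ (1/2)[110 + √(12100 + 4·33660)] = (1/2)[110 + √146740] ≈ (1/2)(110 + 383.0666) = 246.5333.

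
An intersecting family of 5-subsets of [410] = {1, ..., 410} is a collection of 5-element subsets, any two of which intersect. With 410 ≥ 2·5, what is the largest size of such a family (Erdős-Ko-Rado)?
max |F| = C(409, 4) = 1148927626

The Erdős-Ko-Rado theorem states: for n ≥ 2k, an intersecting family of k-subsets of an n-element set has size at most C(n − 1, k − 1), with equality for 'star' families {A ⊆ [n] : |A| = k, i ∈ A} (fix an element i). For n = 410, k = 5: C(409, 4) = 1148927626.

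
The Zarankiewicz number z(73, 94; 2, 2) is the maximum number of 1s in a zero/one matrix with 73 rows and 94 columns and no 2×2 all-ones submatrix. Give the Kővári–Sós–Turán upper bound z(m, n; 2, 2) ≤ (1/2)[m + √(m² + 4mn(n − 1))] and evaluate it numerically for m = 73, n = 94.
z(73, 94; 2, 2) ≤ (1/2)[73 + √(73² + 4·73·94·93)] = (1/2)[73 + √2557993] = 836.1863

Kővári–Sós–Turán: let r_1, ..., r_73 be the row sums and z = Σ r_i the total number of 1s. Each pair of columns can share at most one row with both entries 1 (else a 2×2 all-ones block appears), so Σ_i C(r_i, 2) ≤ C(94, 2) = 4371. By convexity Σ_i C(r_i, 2) ≥ 73·C(z/73, 2) = z(z − 73)/(2·73), giving z² − 73z − 73·94·93 ≤ 0 and hence z ≤ (1/2)[73 + √(5329 + 4·638166)] = (1/2)[73 + √2557993] ≈ (1/2)(73 + 1599.3727) = 836.1863.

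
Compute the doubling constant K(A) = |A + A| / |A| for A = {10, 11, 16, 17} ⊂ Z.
K = |A + A| / |A| = 9/4

Enumerate A + A = {a + b : a, b ∈ A}. With |A| = 4, there are |A|^2 = 16 ordered sum pairs; collecting distinct values, A + A = {20, 21, 22, 26, 27, 28, 32, 33, 34}, so |A + A| = 9. Thus K = 9/4. For comparison, the minimum possible |A + A| over all 4-element sets is 2·4 − 1 = 7 (so min K = 7/4), attained only by arithmetic progressions.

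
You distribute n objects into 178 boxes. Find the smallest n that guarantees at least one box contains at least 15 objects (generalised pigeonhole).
n = (15 − 1)·178 + 1 = 2493

By the generalised pigeonhole principle, to guarantee some box contains ≥ r objects we need more than (r − 1) · k objects total. Threshold: n = (r − 1) · k + 1. With r = 15 and k = 178: n = 14 · 178 + 1 = 2492 + 1 = 2493. For n = 2492 = 14 · 178, we can put exactly 14 objects in every box, avoiding 15 in any single one — so 2493 is tight.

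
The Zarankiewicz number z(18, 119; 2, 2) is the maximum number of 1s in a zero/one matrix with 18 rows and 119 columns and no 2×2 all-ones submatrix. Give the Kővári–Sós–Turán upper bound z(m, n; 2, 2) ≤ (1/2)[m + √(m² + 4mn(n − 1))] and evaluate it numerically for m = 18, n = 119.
z(18, 119; 2, 2) ≤ (1/2)[18 + √(18² + 4·18·119·118)] = (1/2)[18 + √1011348] = 511.829

Kővári–Sós–Turán: let r_1, ..., r_18 be the row sums and z = Σ r_i the total number of 1s. Each pair of columns can share at most one row with both entries 1 (else a 2×2 all-ones block appears), so Σ_i C(r_i, 2) ≤ C(119, 2) = 7021. By convexity Σ_i C(r_i, 2) ≥ 18·C(z/18, 2) = z(z − 18)/(2·18), giving z² − 18z − 18·119·118 ≤ 0 and hence z ≤ (1/2)[18 + √(324 + 4·252756)] = (1/2)[18 + √1011348] ≈ (1/2)(18 + 1005.658) = 511.829.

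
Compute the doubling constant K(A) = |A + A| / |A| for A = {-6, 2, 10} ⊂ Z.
K = |A + A| / |A| = 5/3

Enumerate A + A = {a + b : a, b ∈ A}. With |A| = 3, there are |A|^2 = 9 ordered sum pairs; collecting distinct values, A + A = {-12, -4, 4, 12, 20}, so |A + A| = 5. Thus K = 5/3. Here |A + A| = 2|A| − 1 = 5, the minimum possible — so K = 5/3 is minimal, which holds iff A is an arithmetic progression.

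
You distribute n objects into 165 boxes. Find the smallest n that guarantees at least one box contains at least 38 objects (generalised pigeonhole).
n = (38 − 1)·165 + 1 = 6106

By the generalised pigeonhole principle, to guarantee some box contains ≥ r objects we need more than (r − 1) · k objects total. Threshold: n = (r − 1) · k + 1. With r = 38 and k = 165: n = 37 · 165 + 1 = 6105 + 1 = 6106. For n = 6105 = 37 · 165, we can put exactly 37 objects in every box, avoiding 38 in any single one — so 6106 is tight.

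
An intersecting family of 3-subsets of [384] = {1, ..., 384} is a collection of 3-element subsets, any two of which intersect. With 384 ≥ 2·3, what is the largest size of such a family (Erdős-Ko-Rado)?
max |F| = C(383, 2) = 73153

The Erdős-Ko-Rado theorem states: for n ≥ 2k, an intersecting family of k-subsets of an n-element set has size at most C(n − 1, k − 1), with equality for 'star' families {A ⊆ [n] : |A| = k, i ∈ A} (fix an element i). For n = 384, k = 3: C(383, 2) = 73153.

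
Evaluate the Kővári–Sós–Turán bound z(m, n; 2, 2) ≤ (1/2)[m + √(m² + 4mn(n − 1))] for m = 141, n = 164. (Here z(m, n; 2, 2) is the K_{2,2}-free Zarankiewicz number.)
z(141, 164; 2, 2) ≤ (1/2)[141 + √(141² + 4·141·164·163)] = (1/2)[141 + √15096729] = 2013.2255

Kővári–Sós–Turán: let r_1, ..., r_141 be the row sums and z = Σ r_i the total number of 1s. Each pair of columns can share at most one row with both entries 1 (else a 2×2 all-ones block appears), so Σ_i C(r_i, 2) ≤ C(164, 2) = 13366. By convexity Σ_i C(r_i, 2) ≥ 141·C(z/141, 2) = z(z − 141)/(2·141), giving z² − 141z − 141·164·163 ≤ 0 and hence z ≤ (1/2)[141 + √(19881 + 4·3769212)] = (1/2)[141 + √15096729] ≈ (1/2)(141 + 3885.4509) = 2013.2255.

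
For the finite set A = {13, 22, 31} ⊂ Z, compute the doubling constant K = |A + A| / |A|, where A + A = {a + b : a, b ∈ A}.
K = |A + A| / |A| = 5/3

Enumerate A + A = {a + b : a, b ∈ A}. With |A| = 3, there are |A|^2 = 9 ordered sum pairs; collecting distinct values, A + A = {26, 35, 44, 53, 62}, so |A + A| = 5. Thus K = 5/3. Here |A + A| = 2|A| − 1 = 5, the minimum possible — so K = 5/3 is minimal, which holds iff A is an arithmetic progression.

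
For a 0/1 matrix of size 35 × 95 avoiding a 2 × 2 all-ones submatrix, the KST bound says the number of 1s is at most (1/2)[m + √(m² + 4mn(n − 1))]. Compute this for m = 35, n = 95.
z(35, 95; 2, 2) ≤ (1/2)[35 + √(35² + 4·35·95·94)] = (1/2)[35 + √1251425] = 576.8355

Kővári–Sós–Turán: let r_1, ..., r_35 be the row sums and z = Σ r_i the total number of 1s. Each pair of columns can share at most one row with both entries 1 (else a 2×2 all-ones block appears), so Σ_i C(r_i, 2) ≤ C(95, 2) = 4465. By convexity Σ_i C(r_i, 2) ≥ 35·C(z/35, 2) = z(z − 35)/(2·35), giving z² − 35z − 35·95·94 ≤ 0 and hence z ≤ (1/2)[35 + √(1225 + 4·312550)] = (1/2)[35 + √1251425] ≈ (1/2)(35 + 1118.6711) = 576.8355.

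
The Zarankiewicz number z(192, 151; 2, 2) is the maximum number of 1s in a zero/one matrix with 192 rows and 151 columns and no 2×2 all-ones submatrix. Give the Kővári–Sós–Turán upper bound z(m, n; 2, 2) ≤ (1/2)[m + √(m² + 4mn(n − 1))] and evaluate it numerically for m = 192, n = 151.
z(192, 151; 2, 2) ≤ (1/2)[192 + √(192² + 4·192·151·150)] = (1/2)[192 + √17432064] = 2183.5862

Kővári–Sós–Turán: let r_1, ..., r_192 be the row sums and z = Σ r_i the total number of 1s. Each pair of columns can share at most one row with both entries 1 (else a 2×2 all-ones block appears), so Σ_i C(r_i, 2) ≤ C(151, 2) = 11325. By convexity Σ_i C(r_i, 2) ≥ 192·C(z/192, 2) = z(z − 192)/(2·192), giving z² − 192z − 192·151·150 ≤ 0 and hence z ≤ (1/2)[192 + √(36864 + 4·4348800)] = (1/2)[192 + √17432064] ≈ (1/2)(192 + 4175.1723) = 2183.5862.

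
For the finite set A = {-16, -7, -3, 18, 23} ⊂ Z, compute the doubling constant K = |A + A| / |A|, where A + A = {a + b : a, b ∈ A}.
K = |A + A| / |A| = 15/5 = 3

Enumerate A + A = {a + b : a, b ∈ A}. With |A| = 5, there are |A|^2 = 25 ordered sum pairs; collecting distinct values, A + A = {-32, -23, -19, -14, -10, -6, 2, 7, 11, 15, 16, 20, 36, 41, 46}, so |A + A| = 15. Thus K = 15/5 = 3. For comparison, the minimum possible |A + A| over all 5-element sets is 2·5 − 1 = 9 (so min K = 9/5), attained only by arithmetic progressions.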